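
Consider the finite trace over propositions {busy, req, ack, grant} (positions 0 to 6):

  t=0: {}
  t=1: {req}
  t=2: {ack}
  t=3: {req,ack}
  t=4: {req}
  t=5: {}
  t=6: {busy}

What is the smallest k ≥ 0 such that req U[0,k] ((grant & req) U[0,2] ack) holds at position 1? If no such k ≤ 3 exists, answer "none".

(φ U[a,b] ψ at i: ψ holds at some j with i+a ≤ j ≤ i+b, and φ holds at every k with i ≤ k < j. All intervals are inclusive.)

Need earliest j ≥ 1 with ((grant & req) U[0,2] ack), and req at every k in [1,j-1].
  j=1: rhs fails.
  j=2: rhs holds; lhs holds on [1,1]. k = 1.

1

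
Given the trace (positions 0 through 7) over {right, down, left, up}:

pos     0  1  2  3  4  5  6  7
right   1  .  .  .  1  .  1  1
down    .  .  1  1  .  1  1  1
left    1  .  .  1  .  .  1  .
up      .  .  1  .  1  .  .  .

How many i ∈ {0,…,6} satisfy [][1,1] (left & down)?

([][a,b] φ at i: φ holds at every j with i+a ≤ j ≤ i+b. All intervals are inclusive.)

Evaluate at each i in [0,6]:
  i=0: ✗ (fails at j=1)
  i=1: ✗ (fails at j=2)
  i=2: ✓ (all of [3,3])
  i=3: ✗ (fails at j=4)
  i=4: ✗ (fails at j=5)
  i=5: ✓ (all of [6,6])
  i=6: ✗ (fails at j=7)
Positions where it holds: {2, 5} → 2.

2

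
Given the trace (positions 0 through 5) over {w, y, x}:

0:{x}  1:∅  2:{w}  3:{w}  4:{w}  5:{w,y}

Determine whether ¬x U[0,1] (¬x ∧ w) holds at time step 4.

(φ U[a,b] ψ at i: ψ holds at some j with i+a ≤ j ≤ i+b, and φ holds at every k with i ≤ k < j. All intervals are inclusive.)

Need some j in [4,5] with (¬x ∧ w), and ¬x at every k in [4,j-1].
  j=4: (¬x ∧ w) holds; no prefix to check → satisfied.

True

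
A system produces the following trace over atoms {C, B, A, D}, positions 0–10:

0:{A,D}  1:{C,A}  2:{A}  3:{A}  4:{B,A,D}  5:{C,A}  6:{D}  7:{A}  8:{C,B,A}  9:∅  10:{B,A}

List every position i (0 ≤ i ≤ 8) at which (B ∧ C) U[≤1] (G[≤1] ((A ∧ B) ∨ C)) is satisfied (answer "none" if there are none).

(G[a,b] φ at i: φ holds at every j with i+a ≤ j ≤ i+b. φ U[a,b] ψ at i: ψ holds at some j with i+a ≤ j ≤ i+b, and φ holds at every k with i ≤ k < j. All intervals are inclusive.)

4

Evaluate at each i in [0,8]:
  i=0: ✗ (no rhs in [0,1])
  i=1: ✗ (no rhs in [1,2])
  i=2: ✗ (no rhs in [2,3])
  i=3: ✗ (lhs fails at k=3 before rhs at j=4)
  i=4: ✓ (rhs at j=4)
  i=5: ✗ (no rhs in [5,6])
  i=6: ✗ (no rhs in [6,7])
  i=7: ✗ (no rhs in [7,8])
  i=8: ✗ (no rhs in [8,9])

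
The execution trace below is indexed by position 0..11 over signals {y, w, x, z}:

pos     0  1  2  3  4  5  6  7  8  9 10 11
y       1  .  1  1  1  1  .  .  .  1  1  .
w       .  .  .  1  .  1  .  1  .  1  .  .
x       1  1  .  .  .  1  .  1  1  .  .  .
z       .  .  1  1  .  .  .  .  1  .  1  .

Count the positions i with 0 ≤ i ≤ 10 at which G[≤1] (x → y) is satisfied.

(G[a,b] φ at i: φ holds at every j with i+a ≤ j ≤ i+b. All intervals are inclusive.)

Evaluate at each i in [0,10]:
  i=0: ✗ (fails at j=1)
  i=1: ✗ (fails at j=1)
  i=2: ✓ (all of [2,3])
  i=3: ✓ (all of [3,4])
  i=4: ✓ (all of [4,5])
  i=5: ✓ (all of [5,6])
  i=6: ✗ (fails at j=7)
  i=7: ✗ (fails at j=7)
  i=8: ✗ (fails at j=8)
  i=9: ✓ (all of [9,10])
  i=10: ✓ (all of [10,11])
Positions where it holds: {2, 3, 4, 5, 9, 10} → 6.

6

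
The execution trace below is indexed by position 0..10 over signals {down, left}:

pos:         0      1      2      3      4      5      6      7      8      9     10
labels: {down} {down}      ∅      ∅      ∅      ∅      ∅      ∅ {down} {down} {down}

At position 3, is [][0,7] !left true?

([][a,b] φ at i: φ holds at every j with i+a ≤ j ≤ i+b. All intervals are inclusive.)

Holds

Check !left at every j in [3,10]:
  j=3: true
  j=4: true
  j=5: true
  j=6: true
  j=7: true
  j=8: true
  j=9: true
  j=10: true
All positions satisfy it → formula holds.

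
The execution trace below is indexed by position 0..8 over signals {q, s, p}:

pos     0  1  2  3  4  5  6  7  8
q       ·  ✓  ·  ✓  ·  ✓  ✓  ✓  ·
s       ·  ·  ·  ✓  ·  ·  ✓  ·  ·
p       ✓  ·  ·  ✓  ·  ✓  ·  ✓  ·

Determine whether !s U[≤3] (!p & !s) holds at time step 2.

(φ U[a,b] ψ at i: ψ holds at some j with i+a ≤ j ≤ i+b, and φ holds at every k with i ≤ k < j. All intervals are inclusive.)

Need some j in [2,5] with (!p & !s), and !s at every k in [2,j-1].
  j=2: (!p & !s) holds; no prefix to check → satisfied.

Yes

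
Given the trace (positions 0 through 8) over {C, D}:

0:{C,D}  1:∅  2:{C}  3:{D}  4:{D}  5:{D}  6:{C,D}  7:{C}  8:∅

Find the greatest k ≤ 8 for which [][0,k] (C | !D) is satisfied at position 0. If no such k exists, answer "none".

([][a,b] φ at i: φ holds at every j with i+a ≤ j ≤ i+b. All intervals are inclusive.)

(C | !D) must hold from j=0 onward; find where it first fails.
  j=0: holds
  j=1: holds
  j=2: holds
  j=3: fails
Holds on [0,2], so largest k = 2.

2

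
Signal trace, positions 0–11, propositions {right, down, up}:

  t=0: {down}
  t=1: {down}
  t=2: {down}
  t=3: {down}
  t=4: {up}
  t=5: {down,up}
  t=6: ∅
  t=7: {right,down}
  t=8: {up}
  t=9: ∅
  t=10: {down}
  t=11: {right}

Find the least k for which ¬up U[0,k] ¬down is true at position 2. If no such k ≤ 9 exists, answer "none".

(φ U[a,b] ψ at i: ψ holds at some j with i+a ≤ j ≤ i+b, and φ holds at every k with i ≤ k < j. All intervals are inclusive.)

Need earliest j ≥ 2 with ¬down, and ¬up at every k in [2,j-1].
  j=2: rhs fails.
  j=3: rhs fails.
  j=4: rhs holds; lhs holds on [2,3]. k = 2.

2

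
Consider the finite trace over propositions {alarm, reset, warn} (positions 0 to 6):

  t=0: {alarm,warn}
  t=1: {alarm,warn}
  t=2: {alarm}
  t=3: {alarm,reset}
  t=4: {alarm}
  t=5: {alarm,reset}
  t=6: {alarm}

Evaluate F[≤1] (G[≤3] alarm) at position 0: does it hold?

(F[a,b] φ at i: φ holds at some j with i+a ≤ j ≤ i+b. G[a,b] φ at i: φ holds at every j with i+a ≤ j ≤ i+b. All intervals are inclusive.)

Check G[≤3] alarm at each j in [0,1]:
  j=0: holds on [0,3]
  j=1: holds on [1,4]
Found at j=0 → formula holds.

Holds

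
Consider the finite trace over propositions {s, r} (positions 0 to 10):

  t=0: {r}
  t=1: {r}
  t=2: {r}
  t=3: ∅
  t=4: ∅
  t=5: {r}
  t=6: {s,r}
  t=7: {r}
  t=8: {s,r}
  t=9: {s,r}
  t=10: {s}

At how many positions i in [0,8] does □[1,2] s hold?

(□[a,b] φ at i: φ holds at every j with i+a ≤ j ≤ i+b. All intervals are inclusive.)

2

Evaluate at each i in [0,8]:
  i=0: ✗ (fails at j=1)
  i=1: ✗ (fails at j=2)
  i=2: ✗ (fails at j=3)
  i=3: ✗ (fails at j=4)
  i=4: ✗ (fails at j=5)
  i=5: ✗ (fails at j=7)
  i=6: ✗ (fails at j=7)
  i=7: ✓ (all of [8,9])
  i=8: ✓ (all of [9,10])
Positions where it holds: {7, 8} → 2.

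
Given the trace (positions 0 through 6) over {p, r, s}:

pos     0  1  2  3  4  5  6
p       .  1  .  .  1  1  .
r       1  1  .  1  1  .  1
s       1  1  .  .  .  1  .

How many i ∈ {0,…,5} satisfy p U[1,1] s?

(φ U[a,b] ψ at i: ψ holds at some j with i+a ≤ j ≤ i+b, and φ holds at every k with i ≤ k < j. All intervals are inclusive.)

1

Evaluate at each i in [0,5]:
  i=0: ✗ (lhs fails at k=0 before rhs at j=1)
  i=1: ✗ (no rhs in [2,2])
  i=2: ✗ (no rhs in [3,3])
  i=3: ✗ (no rhs in [4,4])
  i=4: ✓ (rhs at j=5; lhs holds on [4,4])
  i=5: ✗ (no rhs in [6,6])
Positions where it holds: {4} → 1.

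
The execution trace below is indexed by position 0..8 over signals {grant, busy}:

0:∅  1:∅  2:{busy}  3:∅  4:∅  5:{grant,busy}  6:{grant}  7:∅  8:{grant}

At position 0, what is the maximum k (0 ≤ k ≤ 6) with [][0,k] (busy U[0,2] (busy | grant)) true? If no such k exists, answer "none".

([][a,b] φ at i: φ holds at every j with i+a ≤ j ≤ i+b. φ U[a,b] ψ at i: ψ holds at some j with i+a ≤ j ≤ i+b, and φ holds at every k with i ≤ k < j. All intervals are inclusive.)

none

(busy U[0,2] (busy | grant)) must hold from j=0 onward; find where it first fails.
  j=0: fails → no k works.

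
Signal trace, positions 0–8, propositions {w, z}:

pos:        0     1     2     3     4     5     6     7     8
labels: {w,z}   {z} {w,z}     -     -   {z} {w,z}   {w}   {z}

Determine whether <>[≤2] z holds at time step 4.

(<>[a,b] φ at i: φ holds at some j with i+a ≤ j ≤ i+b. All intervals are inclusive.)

Check z at each j in [4,6]:
  j=4: false
  j=5: true
  j=6: true
Found at j=5 → formula holds.

Holds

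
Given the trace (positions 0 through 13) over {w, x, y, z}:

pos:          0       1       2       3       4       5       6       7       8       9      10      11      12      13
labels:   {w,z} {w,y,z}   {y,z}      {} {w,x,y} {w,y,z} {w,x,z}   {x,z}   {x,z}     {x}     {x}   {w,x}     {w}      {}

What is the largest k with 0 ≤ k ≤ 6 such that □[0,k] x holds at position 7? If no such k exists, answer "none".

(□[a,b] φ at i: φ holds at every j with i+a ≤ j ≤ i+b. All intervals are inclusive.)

x must hold from j=7 onward; find where it first fails.
  j=7: holds
  j=8: holds
  j=9: holds
  j=10: holds
  j=11: holds
  j=12: fails
Holds on [7,11], so largest k = 4.

4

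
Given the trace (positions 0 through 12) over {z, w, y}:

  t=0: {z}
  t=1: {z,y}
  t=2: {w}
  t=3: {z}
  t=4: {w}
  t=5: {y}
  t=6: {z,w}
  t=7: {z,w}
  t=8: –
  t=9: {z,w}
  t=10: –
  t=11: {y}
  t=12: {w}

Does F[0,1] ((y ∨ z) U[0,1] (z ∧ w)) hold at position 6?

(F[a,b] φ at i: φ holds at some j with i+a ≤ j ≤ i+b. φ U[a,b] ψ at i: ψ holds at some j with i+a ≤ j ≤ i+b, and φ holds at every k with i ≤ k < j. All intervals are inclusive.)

Check ((y ∨ z) U[0,1] (z ∧ w)) at each j in [6,7]:
  j=6: holds
  j=7: holds
Found at j=6 → formula holds.

True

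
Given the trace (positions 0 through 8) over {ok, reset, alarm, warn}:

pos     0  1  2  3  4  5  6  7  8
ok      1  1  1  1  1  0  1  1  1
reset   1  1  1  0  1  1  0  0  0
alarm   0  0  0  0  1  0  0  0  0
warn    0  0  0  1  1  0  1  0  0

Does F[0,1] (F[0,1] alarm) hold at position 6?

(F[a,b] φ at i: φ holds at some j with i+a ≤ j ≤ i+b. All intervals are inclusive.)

Check F[0,1] alarm at each j in [6,7]:
  j=6: fails (none in [6,7])
  j=7: fails (none in [7,8])
No position in the window satisfies it → formula fails.

Does not hold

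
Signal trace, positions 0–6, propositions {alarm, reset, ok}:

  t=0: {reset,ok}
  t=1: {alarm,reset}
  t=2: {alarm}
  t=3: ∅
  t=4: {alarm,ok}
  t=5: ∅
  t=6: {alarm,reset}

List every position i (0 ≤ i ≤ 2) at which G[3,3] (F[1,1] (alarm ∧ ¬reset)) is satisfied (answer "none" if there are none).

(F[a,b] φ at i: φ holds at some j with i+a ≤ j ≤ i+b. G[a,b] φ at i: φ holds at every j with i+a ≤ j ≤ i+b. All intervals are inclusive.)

Evaluate at each i in [0,2]:
  i=0: ✓ (all of [3,3])
  i=1: ✗ (fails at j=4)
  i=2: ✗ (fails at j=5)

0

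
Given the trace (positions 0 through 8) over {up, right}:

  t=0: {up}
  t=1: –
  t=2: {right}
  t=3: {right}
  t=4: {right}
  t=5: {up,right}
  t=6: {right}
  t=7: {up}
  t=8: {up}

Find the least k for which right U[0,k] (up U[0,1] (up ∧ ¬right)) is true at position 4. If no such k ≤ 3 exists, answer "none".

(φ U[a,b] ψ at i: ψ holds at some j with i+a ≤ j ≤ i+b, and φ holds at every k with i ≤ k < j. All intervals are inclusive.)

3

Need earliest j ≥ 4 with (up U[0,1] (up ∧ ¬right)), and right at every k in [4,j-1].
  j=4: rhs fails.
  j=5: rhs fails.
  j=6: rhs fails.
  j=7: rhs holds; lhs holds on [4,6]. k = 3.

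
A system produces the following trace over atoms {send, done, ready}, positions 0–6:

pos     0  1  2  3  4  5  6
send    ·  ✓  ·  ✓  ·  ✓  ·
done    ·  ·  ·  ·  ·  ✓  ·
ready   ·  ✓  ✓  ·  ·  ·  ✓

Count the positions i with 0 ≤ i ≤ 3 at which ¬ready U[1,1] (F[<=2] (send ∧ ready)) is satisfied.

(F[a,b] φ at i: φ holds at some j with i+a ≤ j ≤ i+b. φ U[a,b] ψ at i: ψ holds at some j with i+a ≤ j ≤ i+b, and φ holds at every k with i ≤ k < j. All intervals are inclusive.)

1

Evaluate at each i in [0,3]:
  i=0: ✓ (rhs at j=1; lhs holds on [0,0])
  i=1: ✗ (no rhs in [2,2])
  i=2: ✗ (no rhs in [3,3])
  i=3: ✗ (no rhs in [4,4])
Positions where it holds: {0} → 1.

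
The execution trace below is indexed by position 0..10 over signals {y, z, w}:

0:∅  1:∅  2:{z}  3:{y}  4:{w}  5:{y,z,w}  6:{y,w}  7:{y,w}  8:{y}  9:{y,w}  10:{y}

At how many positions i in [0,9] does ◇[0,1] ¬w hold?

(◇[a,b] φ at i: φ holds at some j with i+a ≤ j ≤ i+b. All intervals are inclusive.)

7

Evaluate at each i in [0,9]:
  i=0: ✓ (witness j=0)
  i=1: ✓ (witness j=1)
  i=2: ✓ (witness j=2)
  i=3: ✓ (witness j=3)
  i=4: ✗ (none in [4,5])
  i=5: ✗ (none in [5,6])
  i=6: ✗ (none in [6,7])
  i=7: ✓ (witness j=8)
  i=8: ✓ (witness j=8)
  i=9: ✓ (witness j=10)
Positions where it holds: {0, 1, 2, 3, 7, 8, 9} → 7.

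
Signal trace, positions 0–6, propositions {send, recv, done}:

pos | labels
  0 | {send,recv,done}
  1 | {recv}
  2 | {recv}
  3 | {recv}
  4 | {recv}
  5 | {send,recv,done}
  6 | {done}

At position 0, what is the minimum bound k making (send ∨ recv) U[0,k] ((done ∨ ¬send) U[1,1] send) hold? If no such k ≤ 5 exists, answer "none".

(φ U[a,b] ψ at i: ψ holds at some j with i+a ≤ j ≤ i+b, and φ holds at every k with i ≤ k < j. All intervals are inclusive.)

Need earliest j ≥ 0 with ((done ∨ ¬send) U[1,1] send), and (send ∨ recv) at every k in [0,j-1].
  j=0: rhs fails.
  j=1: rhs fails.
  j=2: rhs fails.
  j=3: rhs fails.
  j=4: rhs holds; lhs holds on [0,3]. k = 4.

4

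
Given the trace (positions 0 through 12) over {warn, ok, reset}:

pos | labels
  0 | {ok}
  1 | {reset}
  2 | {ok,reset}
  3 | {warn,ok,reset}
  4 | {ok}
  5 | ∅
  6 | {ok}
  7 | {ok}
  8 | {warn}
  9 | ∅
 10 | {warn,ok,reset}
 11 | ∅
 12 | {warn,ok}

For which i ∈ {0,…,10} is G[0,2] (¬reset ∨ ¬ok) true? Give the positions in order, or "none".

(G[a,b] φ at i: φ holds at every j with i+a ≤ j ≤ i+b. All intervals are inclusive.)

Evaluate at each i in [0,10]:
  i=0: ✗ (fails at j=2)
  i=1: ✗ (fails at j=2)
  i=2: ✗ (fails at j=2)
  i=3: ✗ (fails at j=3)
  i=4: ✓ (all of [4,6])
  i=5: ✓ (all of [5,7])
  i=6: ✓ (all of [6,8])
  i=7: ✓ (all of [7,9])
  i=8: ✗ (fails at j=10)
  i=9: ✗ (fails at j=10)
  i=10: ✗ (fails at j=10)

4, 5, 6, 7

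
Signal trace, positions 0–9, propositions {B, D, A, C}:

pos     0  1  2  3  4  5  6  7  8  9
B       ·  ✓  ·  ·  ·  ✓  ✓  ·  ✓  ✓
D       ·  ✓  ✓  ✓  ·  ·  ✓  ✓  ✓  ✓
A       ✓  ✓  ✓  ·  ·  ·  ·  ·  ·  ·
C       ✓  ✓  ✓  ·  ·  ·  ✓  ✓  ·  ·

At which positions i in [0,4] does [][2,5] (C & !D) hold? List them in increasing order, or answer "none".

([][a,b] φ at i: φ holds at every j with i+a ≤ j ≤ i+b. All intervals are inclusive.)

Evaluate at each i in [0,4]:
  i=0: ✗ (fails at j=2)
  i=1: ✗ (fails at j=3)
  i=2: ✗ (fails at j=4)
  i=3: ✗ (fails at j=5)
  i=4: ✗ (fails at j=6)

none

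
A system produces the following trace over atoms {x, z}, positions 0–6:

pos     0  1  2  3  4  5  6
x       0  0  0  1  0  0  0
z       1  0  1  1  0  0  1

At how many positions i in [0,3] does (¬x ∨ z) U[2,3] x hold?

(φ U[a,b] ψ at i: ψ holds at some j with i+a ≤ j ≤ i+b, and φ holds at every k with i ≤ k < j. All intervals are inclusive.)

2

Evaluate at each i in [0,3]:
  i=0: ✓ (rhs at j=3; lhs holds on [0,2])
  i=1: ✓ (rhs at j=3; lhs holds on [1,2])
  i=2: ✗ (no rhs in [4,5])
  i=3: ✗ (no rhs in [5,6])
Positions where it holds: {0, 1} → 2.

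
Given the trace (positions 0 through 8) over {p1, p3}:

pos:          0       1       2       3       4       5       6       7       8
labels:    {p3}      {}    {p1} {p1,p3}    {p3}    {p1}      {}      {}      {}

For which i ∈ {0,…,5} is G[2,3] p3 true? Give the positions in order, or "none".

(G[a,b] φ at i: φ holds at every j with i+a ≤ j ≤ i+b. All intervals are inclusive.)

1

Evaluate at each i in [0,5]:
  i=0: ✗ (fails at j=2)
  i=1: ✓ (all of [3,4])
  i=2: ✗ (fails at j=5)
  i=3: ✗ (fails at j=5)
  i=4: ✗ (fails at j=6)
  i=5: ✗ (fails at j=7)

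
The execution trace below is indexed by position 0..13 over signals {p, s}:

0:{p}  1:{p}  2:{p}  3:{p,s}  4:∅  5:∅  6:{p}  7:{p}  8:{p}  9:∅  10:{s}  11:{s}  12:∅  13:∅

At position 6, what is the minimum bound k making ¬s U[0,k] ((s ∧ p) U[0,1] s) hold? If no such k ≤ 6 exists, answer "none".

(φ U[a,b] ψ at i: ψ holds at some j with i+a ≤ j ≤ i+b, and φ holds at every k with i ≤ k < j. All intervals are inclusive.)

4

Need earliest j ≥ 6 with ((s ∧ p) U[0,1] s), and ¬s at every k in [6,j-1].
  j=6: rhs fails.
  j=7: rhs fails.
  j=8: rhs fails.
  j=9: rhs fails.
  j=10: rhs holds; lhs holds on [6,9]. k = 4.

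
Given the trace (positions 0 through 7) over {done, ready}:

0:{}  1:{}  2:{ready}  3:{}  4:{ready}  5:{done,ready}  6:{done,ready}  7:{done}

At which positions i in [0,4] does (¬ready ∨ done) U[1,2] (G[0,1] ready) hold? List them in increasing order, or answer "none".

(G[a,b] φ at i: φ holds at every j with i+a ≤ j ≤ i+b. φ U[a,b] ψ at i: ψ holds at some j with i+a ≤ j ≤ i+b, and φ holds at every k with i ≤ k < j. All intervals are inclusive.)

Evaluate at each i in [0,4]:
  i=0: ✗ (no rhs in [1,2])
  i=1: ✗ (no rhs in [2,3])
  i=2: ✗ (lhs fails at k=2 before rhs at j=4)
  i=3: ✓ (rhs at j=4; lhs holds on [3,3])
  i=4: ✗ (lhs fails at k=4 before rhs at j=5)

3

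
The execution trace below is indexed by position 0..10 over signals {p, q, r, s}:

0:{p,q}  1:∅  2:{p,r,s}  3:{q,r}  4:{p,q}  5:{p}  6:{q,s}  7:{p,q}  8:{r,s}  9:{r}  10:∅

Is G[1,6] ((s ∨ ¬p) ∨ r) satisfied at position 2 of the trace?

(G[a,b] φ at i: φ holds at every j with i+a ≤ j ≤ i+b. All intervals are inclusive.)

No

Check ((s ∨ ¬p) ∨ r) at every j in [3,8]:
  j=3: true
  j=4: false
  j=5: false
  j=6: true
  j=7: false
  j=8: true
Fails at j=4 → formula fails.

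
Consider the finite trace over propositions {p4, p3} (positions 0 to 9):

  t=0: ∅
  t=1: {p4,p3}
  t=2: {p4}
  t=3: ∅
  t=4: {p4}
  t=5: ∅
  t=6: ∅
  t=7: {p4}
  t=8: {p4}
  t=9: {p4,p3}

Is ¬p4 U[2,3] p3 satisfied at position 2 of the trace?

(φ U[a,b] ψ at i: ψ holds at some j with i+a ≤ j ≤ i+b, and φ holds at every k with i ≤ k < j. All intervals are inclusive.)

No

Need some j in [4,5] with p3, and ¬p4 at every k in [2,j-1].
  j=4: p3 false.
  j=5: p3 false.
No j in the window works → until fails.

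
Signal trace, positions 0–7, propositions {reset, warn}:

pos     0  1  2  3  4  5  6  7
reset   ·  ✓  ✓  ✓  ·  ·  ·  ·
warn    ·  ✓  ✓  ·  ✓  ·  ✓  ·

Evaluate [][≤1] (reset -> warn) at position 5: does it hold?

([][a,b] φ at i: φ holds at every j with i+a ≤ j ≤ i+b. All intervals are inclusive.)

Check (reset -> warn) at every j in [5,6]:
  j=5: antecedent false → ✓
  j=6: antecedent false → ✓
All positions satisfy it → formula holds.

Yes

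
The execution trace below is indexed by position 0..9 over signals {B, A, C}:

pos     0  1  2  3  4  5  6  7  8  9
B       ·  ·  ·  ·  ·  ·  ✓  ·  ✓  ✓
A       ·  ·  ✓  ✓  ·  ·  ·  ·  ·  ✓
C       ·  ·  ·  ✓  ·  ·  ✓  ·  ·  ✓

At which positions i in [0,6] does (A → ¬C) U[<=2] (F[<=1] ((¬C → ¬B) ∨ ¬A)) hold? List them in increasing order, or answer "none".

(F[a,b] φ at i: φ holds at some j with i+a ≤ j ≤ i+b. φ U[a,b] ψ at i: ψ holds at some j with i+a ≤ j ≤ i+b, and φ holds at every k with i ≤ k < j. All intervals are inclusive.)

0, 1, 2, 3, 4, 5, 6

Evaluate at each i in [0,6]:
  i=0: ✓ (rhs at j=0)
  i=1: ✓ (rhs at j=1)
  i=2: ✓ (rhs at j=2)
  i=3: ✓ (rhs at j=3)
  i=4: ✓ (rhs at j=4)
  i=5: ✓ (rhs at j=5)
  i=6: ✓ (rhs at j=6)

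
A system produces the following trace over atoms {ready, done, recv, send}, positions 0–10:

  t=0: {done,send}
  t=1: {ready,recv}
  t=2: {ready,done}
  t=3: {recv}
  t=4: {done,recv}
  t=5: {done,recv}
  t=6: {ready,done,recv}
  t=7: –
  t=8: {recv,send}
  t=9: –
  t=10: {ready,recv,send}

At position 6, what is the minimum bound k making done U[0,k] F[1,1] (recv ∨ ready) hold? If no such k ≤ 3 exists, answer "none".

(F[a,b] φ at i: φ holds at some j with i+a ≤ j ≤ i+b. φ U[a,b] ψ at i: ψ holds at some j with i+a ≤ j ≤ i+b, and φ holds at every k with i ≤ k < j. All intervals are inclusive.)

1

Need earliest j ≥ 6 with F[1,1] (recv ∨ ready), and done at every k in [6,j-1].
  j=6: rhs fails.
  j=7: rhs holds; lhs holds on [6,6]. k = 1.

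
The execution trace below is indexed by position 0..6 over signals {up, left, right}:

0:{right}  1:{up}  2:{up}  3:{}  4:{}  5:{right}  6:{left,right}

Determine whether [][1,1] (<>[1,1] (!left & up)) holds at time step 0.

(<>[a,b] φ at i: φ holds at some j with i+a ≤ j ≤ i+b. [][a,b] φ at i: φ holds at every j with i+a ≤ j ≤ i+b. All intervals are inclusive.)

Check <>[1,1] (!left & up) at every j in [1,1]:
  j=1: holds (witness at 2)
All positions satisfy it → formula holds.

Holds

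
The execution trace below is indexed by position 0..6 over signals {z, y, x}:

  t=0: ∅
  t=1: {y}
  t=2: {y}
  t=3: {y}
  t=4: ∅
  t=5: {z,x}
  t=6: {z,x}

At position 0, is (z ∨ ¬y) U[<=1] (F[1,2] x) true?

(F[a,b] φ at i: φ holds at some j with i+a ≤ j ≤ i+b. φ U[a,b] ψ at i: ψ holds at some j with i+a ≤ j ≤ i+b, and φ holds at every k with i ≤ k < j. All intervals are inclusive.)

False

Need some j in [0,1] with F[1,2] x, and (z ∨ ¬y) at every k in [0,j-1].
  j=0: F[1,2] x — fails (none in [1,2]).
  j=1: F[1,2] x — fails (none in [2,3]).
No j in the window works → until fails.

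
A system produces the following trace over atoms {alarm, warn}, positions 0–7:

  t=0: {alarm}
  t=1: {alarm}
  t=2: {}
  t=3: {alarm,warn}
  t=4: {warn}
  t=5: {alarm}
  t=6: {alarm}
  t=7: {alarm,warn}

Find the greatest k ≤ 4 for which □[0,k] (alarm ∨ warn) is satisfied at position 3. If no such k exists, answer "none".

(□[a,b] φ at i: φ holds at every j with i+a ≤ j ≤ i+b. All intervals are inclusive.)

4

(alarm ∨ warn) must hold from j=3 onward; find where it first fails.
  j=3: holds
  j=4: holds
  j=5: holds
  j=6: holds
  j=7: holds
Holds through j=7; largest k = 4.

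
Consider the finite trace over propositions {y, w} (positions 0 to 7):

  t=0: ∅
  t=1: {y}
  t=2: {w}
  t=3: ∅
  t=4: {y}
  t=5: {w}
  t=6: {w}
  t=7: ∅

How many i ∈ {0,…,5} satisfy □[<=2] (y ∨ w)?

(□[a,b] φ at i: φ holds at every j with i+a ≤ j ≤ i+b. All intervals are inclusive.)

1

Evaluate at each i in [0,5]:
  i=0: ✗ (fails at j=0)
  i=1: ✗ (fails at j=3)
  i=2: ✗ (fails at j=3)
  i=3: ✗ (fails at j=3)
  i=4: ✓ (all of [4,6])
  i=5: ✗ (fails at j=7)
Positions where it holds: {4} → 1.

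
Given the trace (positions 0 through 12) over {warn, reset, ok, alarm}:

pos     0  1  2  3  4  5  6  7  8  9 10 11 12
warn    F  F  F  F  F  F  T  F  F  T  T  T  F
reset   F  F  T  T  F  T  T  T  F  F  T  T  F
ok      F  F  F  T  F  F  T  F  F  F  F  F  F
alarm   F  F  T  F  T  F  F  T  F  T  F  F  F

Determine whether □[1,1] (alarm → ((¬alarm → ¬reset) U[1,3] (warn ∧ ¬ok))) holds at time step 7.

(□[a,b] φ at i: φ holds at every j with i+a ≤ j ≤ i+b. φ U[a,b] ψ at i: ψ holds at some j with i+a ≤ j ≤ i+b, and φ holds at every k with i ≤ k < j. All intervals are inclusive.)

Check (alarm → ((¬alarm → ¬reset) U[1,3] (warn ∧ ¬ok))) at every j in [8,8]:
  j=8: antecedent false → ✓
All positions satisfy it → formula holds.

Yes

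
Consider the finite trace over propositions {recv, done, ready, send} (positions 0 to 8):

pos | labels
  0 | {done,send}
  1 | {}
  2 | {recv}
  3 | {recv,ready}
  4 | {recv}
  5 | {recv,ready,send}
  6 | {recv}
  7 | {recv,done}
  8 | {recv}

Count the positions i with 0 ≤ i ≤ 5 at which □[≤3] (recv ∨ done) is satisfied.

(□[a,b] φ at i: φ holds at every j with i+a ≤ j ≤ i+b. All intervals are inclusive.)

Evaluate at each i in [0,5]:
  i=0: ✗ (fails at j=1)
  i=1: ✗ (fails at j=1)
  i=2: ✓ (all of [2,5])
  i=3: ✓ (all of [3,6])
  i=4: ✓ (all of [4,7])
  i=5: ✓ (all of [5,8])
Positions where it holds: {2, 3, 4, 5} → 4.

4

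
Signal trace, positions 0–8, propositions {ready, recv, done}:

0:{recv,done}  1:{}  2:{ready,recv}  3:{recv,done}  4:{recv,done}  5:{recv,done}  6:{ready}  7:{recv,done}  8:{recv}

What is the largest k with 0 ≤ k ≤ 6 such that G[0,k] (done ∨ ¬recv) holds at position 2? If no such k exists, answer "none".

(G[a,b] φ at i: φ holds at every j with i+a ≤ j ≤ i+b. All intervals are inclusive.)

none

(done ∨ ¬recv) must hold from j=2 onward; find where it first fails.
  j=2: fails → no k works.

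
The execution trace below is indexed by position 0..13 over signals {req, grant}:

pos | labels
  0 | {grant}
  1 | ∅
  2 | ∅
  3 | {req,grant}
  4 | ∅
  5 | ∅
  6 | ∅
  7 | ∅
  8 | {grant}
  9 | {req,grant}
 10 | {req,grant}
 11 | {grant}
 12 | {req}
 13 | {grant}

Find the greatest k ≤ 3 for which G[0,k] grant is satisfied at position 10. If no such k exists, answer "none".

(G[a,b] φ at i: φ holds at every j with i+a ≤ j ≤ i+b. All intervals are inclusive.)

1

grant must hold from j=10 onward; find where it first fails.
  j=10: holds
  j=11: holds
  j=12: fails
Holds on [10,11], so largest k = 1.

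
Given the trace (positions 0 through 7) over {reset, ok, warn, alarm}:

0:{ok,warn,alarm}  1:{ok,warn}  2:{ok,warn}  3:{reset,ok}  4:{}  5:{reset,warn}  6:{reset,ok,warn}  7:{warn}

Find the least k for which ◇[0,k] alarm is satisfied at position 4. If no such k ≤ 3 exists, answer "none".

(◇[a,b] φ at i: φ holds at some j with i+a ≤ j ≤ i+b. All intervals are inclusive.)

Scan j = 4,5,… for alarm:
  j=4: fails
  j=5: fails
  j=6: fails
  j=7: fails
No j in [4,7] satisfies it → none.

none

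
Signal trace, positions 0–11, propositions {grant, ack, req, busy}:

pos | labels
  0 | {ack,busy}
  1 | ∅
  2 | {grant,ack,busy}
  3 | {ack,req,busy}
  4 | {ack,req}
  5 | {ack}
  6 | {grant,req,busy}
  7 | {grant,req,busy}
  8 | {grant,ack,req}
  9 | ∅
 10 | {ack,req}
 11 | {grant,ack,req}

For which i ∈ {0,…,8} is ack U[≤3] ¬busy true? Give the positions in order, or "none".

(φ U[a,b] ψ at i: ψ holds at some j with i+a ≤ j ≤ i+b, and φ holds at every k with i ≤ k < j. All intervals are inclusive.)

Evaluate at each i in [0,8]:
  i=0: ✓ (rhs at j=1; lhs holds on [0,0])
  i=1: ✓ (rhs at j=1)
  i=2: ✓ (rhs at j=4; lhs holds on [2,3])
  i=3: ✓ (rhs at j=4; lhs holds on [3,3])
  i=4: ✓ (rhs at j=4)
  i=5: ✓ (rhs at j=5)
  i=6: ✗ (lhs fails at k=6 before rhs at j=8)
  i=7: ✗ (lhs fails at k=7 before rhs at j=8)
  i=8: ✓ (rhs at j=8)

0, 1, 2, 3, 4, 5, 8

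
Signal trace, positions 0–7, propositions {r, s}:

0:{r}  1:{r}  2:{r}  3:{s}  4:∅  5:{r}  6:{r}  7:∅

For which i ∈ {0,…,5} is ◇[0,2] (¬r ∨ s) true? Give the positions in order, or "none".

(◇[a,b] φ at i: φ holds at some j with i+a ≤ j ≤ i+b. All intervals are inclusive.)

1, 2, 3, 4, 5

Evaluate at each i in [0,5]:
  i=0: ✗ (none in [0,2])
  i=1: ✓ (witness j=3)
  i=2: ✓ (witness j=3)
  i=3: ✓ (witness j=3)
  i=4: ✓ (witness j=4)
  i=5: ✓ (witness j=7)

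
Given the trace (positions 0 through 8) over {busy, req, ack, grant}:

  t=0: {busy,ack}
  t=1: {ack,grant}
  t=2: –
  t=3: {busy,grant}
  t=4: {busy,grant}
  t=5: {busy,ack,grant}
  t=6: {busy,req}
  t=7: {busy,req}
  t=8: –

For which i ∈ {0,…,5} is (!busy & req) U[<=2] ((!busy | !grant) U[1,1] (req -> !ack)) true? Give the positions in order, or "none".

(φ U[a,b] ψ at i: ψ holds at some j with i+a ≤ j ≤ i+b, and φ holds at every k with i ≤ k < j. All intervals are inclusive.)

Evaluate at each i in [0,5]:
  i=0: ✓ (rhs at j=0)
  i=1: ✓ (rhs at j=1)
  i=2: ✓ (rhs at j=2)
  i=3: ✗ (no rhs in [3,5])
  i=4: ✗ (lhs fails at k=4 before rhs at j=6)
  i=5: ✗ (lhs fails at k=5 before rhs at j=6)

0, 1, 2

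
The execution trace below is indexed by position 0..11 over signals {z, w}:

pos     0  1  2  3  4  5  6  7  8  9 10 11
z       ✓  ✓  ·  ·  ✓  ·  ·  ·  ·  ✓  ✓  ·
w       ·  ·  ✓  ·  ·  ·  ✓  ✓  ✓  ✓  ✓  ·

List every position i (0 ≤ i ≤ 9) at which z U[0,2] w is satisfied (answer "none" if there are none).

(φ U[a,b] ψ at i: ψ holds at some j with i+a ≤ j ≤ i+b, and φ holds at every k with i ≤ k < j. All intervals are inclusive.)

0, 1, 2, 6, 7, 8, 9

Evaluate at each i in [0,9]:
  i=0: ✓ (rhs at j=2; lhs holds on [0,1])
  i=1: ✓ (rhs at j=2; lhs holds on [1,1])
  i=2: ✓ (rhs at j=2)
  i=3: ✗ (no rhs in [3,5])
  i=4: ✗ (lhs fails at k=5 before rhs at j=6)
  i=5: ✗ (lhs fails at k=5 before rhs at j=6)
  i=6: ✓ (rhs at j=6)
  i=7: ✓ (rhs at j=7)
  i=8: ✓ (rhs at j=8)
  i=9: ✓ (rhs at j=9)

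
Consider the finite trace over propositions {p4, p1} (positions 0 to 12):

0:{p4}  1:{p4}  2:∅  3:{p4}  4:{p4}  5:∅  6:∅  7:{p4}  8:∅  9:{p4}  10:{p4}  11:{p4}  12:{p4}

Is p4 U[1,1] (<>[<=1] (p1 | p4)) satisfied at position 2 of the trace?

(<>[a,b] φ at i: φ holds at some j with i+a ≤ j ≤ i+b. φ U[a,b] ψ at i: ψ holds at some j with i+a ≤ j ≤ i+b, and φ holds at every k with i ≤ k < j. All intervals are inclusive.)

Need some j in [3,3] with <>[<=1] (p1 | p4), and p4 at every k in [2,j-1].
  j=3: <>[<=1] (p1 | p4) holds, but p4 fails at k=2 → not this j.
No j in the window works → until fails.

No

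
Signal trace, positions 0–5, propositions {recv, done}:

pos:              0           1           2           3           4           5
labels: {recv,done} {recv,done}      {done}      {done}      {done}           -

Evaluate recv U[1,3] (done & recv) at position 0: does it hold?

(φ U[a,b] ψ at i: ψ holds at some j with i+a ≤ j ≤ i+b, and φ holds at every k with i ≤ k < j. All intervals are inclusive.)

Need some j in [1,3] with (done & recv), and recv at every k in [0,j-1].
  j=1: (done & recv) holds; recv holds at every k in [0,0] → satisfied.

Yes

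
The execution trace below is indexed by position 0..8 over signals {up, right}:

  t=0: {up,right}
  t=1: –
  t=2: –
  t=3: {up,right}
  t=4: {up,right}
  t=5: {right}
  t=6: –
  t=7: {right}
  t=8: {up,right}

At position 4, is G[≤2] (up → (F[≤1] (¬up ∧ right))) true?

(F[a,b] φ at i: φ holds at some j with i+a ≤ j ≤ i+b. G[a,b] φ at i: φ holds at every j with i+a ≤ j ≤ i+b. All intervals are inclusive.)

Check (up → (F[≤1] (¬up ∧ right))) at every j in [4,6]:
  j=4: antecedent true; consequent holds (witness at 5) → ✓
  j=5: antecedent false → ✓
  j=6: antecedent false → ✓
All positions satisfy it → formula holds.

Holds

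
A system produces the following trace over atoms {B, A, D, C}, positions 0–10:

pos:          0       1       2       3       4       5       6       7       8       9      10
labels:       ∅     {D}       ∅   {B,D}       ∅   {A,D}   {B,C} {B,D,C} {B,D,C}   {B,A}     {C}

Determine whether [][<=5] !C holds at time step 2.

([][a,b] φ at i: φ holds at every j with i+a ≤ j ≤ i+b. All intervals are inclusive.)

Check !C at every j in [2,7]:
  j=2: true
  j=3: true
  j=4: true
  j=5: true
  j=6: false
  j=7: false
Fails at j=6 → formula fails.

Does not hold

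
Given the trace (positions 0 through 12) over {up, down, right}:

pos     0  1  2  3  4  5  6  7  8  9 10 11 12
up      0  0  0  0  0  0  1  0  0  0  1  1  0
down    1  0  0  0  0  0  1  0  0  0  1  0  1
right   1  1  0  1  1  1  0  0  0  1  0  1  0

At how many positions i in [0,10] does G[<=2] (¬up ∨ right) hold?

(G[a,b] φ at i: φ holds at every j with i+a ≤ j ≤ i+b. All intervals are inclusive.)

5

Evaluate at each i in [0,10]:
  i=0: ✓ (all of [0,2])
  i=1: ✓ (all of [1,3])
  i=2: ✓ (all of [2,4])
  i=3: ✓ (all of [3,5])
  i=4: ✗ (fails at j=6)
  i=5: ✗ (fails at j=6)
  i=6: ✗ (fails at j=6)
  i=7: ✓ (all of [7,9])
  i=8: ✗ (fails at j=10)
  i=9: ✗ (fails at j=10)
  i=10: ✗ (fails at j=10)
Positions where it holds: {0, 1, 2, 3, 7} → 5.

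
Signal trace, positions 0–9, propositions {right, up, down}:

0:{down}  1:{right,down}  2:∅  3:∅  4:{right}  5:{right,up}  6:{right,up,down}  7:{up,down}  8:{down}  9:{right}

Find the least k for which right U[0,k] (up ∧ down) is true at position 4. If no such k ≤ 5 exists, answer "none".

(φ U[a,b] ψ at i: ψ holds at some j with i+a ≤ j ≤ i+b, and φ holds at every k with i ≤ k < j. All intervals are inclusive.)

Need earliest j ≥ 4 with (up ∧ down), and right at every k in [4,j-1].
  j=4: rhs fails.
  j=5: rhs fails.
  j=6: rhs holds; lhs holds on [4,5]. k = 2.

2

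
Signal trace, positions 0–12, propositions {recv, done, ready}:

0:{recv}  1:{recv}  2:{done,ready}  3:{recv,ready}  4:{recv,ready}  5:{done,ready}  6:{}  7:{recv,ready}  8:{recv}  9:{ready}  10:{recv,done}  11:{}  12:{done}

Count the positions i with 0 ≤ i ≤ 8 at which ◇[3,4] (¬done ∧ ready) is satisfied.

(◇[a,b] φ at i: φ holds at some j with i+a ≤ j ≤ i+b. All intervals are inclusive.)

6

Evaluate at each i in [0,8]:
  i=0: ✓ (witness j=3)
  i=1: ✓ (witness j=4)
  i=2: ✗ (none in [5,6])
  i=3: ✓ (witness j=7)
  i=4: ✓ (witness j=7)
  i=5: ✓ (witness j=9)
  i=6: ✓ (witness j=9)
  i=7: ✗ (none in [10,11])
  i=8: ✗ (none in [11,12])
Positions where it holds: {0, 1, 3, 4, 5, 6} → 6.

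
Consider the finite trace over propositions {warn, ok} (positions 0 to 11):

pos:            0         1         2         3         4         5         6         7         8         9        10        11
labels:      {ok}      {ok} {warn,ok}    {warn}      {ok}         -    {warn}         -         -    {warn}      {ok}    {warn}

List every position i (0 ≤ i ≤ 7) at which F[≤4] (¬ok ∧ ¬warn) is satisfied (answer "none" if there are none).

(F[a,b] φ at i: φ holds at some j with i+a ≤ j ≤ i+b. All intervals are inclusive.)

Evaluate at each i in [0,7]:
  i=0: ✗ (none in [0,4])
  i=1: ✓ (witness j=5)
  i=2: ✓ (witness j=5)
  i=3: ✓ (witness j=5)
  i=4: ✓ (witness j=5)
  i=5: ✓ (witness j=5)
  i=6: ✓ (witness j=7)
  i=7: ✓ (witness j=7)

1, 2, 3, 4, 5, 6, 7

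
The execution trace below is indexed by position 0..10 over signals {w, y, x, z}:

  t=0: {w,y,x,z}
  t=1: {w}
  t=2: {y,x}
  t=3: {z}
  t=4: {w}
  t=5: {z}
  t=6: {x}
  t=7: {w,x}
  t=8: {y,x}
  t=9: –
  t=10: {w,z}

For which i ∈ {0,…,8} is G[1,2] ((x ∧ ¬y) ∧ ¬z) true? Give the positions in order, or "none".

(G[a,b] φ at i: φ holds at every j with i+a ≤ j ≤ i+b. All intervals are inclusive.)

5

Evaluate at each i in [0,8]:
  i=0: ✗ (fails at j=1)
  i=1: ✗ (fails at j=2)
  i=2: ✗ (fails at j=3)
  i=3: ✗ (fails at j=4)
  i=4: ✗ (fails at j=5)
  i=5: ✓ (all of [6,7])
  i=6: ✗ (fails at j=8)
  i=7: ✗ (fails at j=8)
  i=8: ✗ (fails at j=9)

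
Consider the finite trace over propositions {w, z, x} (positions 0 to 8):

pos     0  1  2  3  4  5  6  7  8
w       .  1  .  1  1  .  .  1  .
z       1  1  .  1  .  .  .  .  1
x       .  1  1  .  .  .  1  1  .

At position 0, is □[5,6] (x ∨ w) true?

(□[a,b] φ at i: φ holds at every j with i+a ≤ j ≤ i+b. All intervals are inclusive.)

No

Check (x ∨ w) at every j in [5,6]:
  j=5: false
  j=6: true
Fails at j=5 → formula fails.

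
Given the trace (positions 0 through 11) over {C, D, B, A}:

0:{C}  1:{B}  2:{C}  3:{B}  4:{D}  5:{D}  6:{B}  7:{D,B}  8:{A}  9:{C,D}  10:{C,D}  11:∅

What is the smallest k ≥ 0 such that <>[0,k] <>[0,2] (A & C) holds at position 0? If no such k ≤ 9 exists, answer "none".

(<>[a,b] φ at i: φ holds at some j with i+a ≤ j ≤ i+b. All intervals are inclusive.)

none

Scan j = 0,1,… for <>[0,2] (A & C):
  j=0: fails
  j=1: fails
  j=2: fails
  j=3: fails
  j=4: fails
  j=5: fails
  j=6: fails
  j=7: fails
  j=8: fails
  j=9: fails
No j in [0,9] satisfies it → none.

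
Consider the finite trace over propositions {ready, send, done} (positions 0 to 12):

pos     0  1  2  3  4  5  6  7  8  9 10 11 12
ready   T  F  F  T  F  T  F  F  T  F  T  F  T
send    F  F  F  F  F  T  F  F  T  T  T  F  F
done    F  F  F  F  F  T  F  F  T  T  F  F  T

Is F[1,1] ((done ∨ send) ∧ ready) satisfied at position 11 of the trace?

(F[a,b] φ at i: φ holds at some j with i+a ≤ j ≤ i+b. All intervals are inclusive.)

Check ((done ∨ send) ∧ ready) at each j in [12,12]:
  j=12: true
Found at j=12 → formula holds.

True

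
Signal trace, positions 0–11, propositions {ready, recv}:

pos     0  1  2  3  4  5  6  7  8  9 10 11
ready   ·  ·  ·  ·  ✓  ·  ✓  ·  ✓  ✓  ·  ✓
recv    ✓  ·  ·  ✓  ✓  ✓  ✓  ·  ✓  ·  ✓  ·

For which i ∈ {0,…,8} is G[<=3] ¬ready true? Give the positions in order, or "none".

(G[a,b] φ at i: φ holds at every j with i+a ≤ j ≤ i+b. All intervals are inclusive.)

0

Evaluate at each i in [0,8]:
  i=0: ✓ (all of [0,3])
  i=1: ✗ (fails at j=4)
  i=2: ✗ (fails at j=4)
  i=3: ✗ (fails at j=4)
  i=4: ✗ (fails at j=4)
  i=5: ✗ (fails at j=6)
  i=6: ✗ (fails at j=6)
  i=7: ✗ (fails at j=8)
  i=8: ✗ (fails at j=8)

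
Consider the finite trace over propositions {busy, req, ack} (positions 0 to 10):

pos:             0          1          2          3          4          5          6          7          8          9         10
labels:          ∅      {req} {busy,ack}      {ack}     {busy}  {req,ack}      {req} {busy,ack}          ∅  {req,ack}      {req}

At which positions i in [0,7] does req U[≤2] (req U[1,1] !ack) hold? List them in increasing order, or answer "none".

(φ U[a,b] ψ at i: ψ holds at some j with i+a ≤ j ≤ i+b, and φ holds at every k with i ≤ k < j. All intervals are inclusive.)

5

Evaluate at each i in [0,7]:
  i=0: ✗ (no rhs in [0,2])
  i=1: ✗ (no rhs in [1,3])
  i=2: ✗ (no rhs in [2,4])
  i=3: ✗ (lhs fails at k=3 before rhs at j=5)
  i=4: ✗ (lhs fails at k=4 before rhs at j=5)
  i=5: ✓ (rhs at j=5)
  i=6: ✗ (no rhs in [6,8])
  i=7: ✗ (lhs fails at k=7 before rhs at j=9)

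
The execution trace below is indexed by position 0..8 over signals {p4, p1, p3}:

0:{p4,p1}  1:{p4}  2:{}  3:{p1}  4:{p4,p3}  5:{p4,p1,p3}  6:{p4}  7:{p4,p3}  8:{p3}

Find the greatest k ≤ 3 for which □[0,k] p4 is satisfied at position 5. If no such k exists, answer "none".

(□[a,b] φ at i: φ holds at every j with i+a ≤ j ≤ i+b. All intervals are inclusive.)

2

p4 must hold from j=5 onward; find where it first fails.
  j=5: holds
  j=6: holds
  j=7: holds
  j=8: fails
Holds on [5,7], so largest k = 2.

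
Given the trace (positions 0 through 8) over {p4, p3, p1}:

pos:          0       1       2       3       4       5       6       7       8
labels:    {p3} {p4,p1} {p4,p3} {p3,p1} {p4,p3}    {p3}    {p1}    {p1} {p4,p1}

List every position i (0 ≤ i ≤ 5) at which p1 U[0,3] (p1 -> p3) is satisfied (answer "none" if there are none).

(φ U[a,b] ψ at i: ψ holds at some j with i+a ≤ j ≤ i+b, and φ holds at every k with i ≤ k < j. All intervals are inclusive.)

Evaluate at each i in [0,5]:
  i=0: ✓ (rhs at j=0)
  i=1: ✓ (rhs at j=2; lhs holds on [1,1])
  i=2: ✓ (rhs at j=2)
  i=3: ✓ (rhs at j=3)
  i=4: ✓ (rhs at j=4)
  i=5: ✓ (rhs at j=5)

0, 1, 2, 3, 4, 5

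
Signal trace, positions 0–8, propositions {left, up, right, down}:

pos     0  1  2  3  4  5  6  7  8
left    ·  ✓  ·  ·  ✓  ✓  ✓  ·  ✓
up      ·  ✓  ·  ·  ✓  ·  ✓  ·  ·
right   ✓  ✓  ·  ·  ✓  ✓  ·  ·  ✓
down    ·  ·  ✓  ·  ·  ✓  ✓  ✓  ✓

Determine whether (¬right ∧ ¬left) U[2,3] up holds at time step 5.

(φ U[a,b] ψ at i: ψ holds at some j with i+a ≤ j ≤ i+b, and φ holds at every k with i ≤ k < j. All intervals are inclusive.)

Need some j in [7,8] with up, and (¬right ∧ ¬left) at every k in [5,j-1].
  j=7: up false.
  j=8: up false.
No j in the window works → until fails.

Does not hold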